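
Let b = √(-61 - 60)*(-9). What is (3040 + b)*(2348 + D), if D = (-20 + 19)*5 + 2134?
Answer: 13610080 - 443223*I ≈ 1.361e+7 - 4.4322e+5*I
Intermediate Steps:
D = 2129 (D = -1*5 + 2134 = -5 + 2134 = 2129)
b = -99*I (b = √(-121)*(-9) = (11*I)*(-9) = -99*I ≈ -99.0*I)
(3040 + b)*(2348 + D) = (3040 - 99*I)*(2348 + 2129) = (3040 - 99*I)*4477 = 13610080 - 443223*I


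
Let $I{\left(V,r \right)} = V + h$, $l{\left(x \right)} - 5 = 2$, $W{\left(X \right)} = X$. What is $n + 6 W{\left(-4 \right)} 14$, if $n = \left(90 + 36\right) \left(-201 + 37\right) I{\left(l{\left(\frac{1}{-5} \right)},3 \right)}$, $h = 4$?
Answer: $-227640$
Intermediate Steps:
$l{\left(x \right)} = 7$ ($l{\left(x \right)} = 5 + 2 = 7$)
$I{\left(V,r \right)} = 4 + V$ ($I{\left(V,r \right)} = V + 4 = 4 + V$)
$n = -227304$ ($n = \left(90 + 36\right) \left(-201 + 37\right) \left(4 + 7\right) = 126 \left(-164\right) 11 = \left(-20664\right) 11 = -227304$)
$n + 6 W{\left(-4 \right)} 14 = -227304 + 6 \left(-4\right) 14 = -227304 - 336 = -227640$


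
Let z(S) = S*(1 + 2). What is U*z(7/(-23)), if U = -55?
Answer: 1155/23 ≈ 50.217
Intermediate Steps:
z(S) = 3*S (z(S) = S*3 = 3*S)
U*z(7/(-23)) = -165*7/(-23) = -165*7*(-1/23) = -165*(-7)/23 = -55*(-21/23) = 1155/23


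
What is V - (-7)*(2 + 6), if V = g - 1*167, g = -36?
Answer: -147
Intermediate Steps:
V = -203 (V = -36 - 1*167 = -36 - 167 = -203)
V - (-7)*(2 + 6) = -203 - (-7)*(2 + 6) = -203 - (-7)*8 = -203 - 1*(-56) = -203 + 56 = -147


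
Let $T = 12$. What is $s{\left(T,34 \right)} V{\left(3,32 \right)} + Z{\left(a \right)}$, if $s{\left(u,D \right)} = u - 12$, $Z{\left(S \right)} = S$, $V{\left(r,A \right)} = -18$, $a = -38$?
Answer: $-38$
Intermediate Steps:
$s{\left(u,D \right)} = -12 + u$
$s{\left(T,34 \right)} V{\left(3,32 \right)} + Z{\left(a \right)} = \left(-12 + 12\right) \left(-18\right) - 38 = 0 \left(-18\right) - 38 = 0 - 38 = -38$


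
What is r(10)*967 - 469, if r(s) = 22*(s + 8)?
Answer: 382463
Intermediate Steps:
r(s) = 176 + 22*s (r(s) = 22*(8 + s) = 176 + 22*s)
r(10)*967 - 469 = (176 + 22*10)*967 - 469 = (176 + 220)*967 - 469 = 396*967 - 469 = 382932 - 469 = 382463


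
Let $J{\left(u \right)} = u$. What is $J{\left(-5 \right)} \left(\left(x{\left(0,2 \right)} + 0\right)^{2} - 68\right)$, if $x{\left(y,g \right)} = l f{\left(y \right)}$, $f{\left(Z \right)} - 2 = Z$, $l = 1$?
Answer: $320$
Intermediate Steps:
$f{\left(Z \right)} = 2 + Z$
$x{\left(y,g \right)} = 2 + y$ ($x{\left(y,g \right)} = 1 \left(2 + y\right) = 2 + y$)
$J{\left(-5 \right)} \left(\left(x{\left(0,2 \right)} + 0\right)^{2} - 68\right) = - 5 \left(\left(\left(2 + 0\right) + 0\right)^{2} - 68\right) = - 5 \left(\left(2 + 0\right)^{2} - 68\right) = - 5 \left(2^{2} - 68\right) = - 5 \left(4 - 68\right) = \left(-5\right) \left(-64\right) = 320$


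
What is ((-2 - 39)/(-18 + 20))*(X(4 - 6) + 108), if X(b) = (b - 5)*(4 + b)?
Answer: -1927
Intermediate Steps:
X(b) = (-5 + b)*(4 + b)
((-2 - 39)/(-18 + 20))*(X(4 - 6) + 108) = ((-2 - 39)/(-18 + 20))*((-20 + (4 - 6)² - (4 - 6)) + 108) = (-41/2)*((-20 + (-2)² - 1*(-2)) + 108) = (-41*½)*((-20 + 4 + 2) + 108) = -41*(-14 + 108)/2 = -41/2*94 = -1927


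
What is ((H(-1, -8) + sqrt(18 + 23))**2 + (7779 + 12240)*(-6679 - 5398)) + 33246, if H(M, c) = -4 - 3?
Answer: -241736217 + (7 - sqrt(41))**2 ≈ -2.4174e+8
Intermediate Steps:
H(M, c) = -7
((H(-1, -8) + sqrt(18 + 23))**2 + (7779 + 12240)*(-6679 - 5398)) + 33246 = ((-7 + sqrt(18 + 23))**2 + (7779 + 12240)*(-6679 - 5398)) + 33246 = ((-7 + sqrt(41))**2 + 20019*(-12077)) + 33246 = ((-7 + sqrt(41))**2 - 241769463) + 33246 = (-241769463 + (-7 + sqrt(41))**2) + 33246 = -241736217 + (-7 + sqrt(41))**2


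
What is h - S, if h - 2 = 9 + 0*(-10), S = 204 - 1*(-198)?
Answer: -391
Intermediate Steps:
S = 402 (S = 204 + 198 = 402)
h = 11 (h = 2 + (9 + 0*(-10)) = 2 + (9 + 0) = 2 + 9 = 11)
h - S = 11 - 1*402 = 11 - 402 = -391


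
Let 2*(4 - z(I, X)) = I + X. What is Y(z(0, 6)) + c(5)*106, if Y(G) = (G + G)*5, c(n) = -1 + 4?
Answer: 328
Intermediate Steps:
c(n) = 3
z(I, X) = 4 - I/2 - X/2 (z(I, X) = 4 - (I + X)/2 = 4 + (-I/2 - X/2) = 4 - I/2 - X/2)
Y(G) = 10*G (Y(G) = (2*G)*5 = 10*G)
Y(z(0, 6)) + c(5)*106 = 10*(4 - ½*0 - ½*6) + 3*106 = 10*(4 + 0 - 3) + 318 = 10*1 + 318 = 10 + 318 = 328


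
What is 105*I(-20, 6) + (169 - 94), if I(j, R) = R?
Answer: 705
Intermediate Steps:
105*I(-20, 6) + (169 - 94) = 105*6 + (169 - 94) = 630 + 75 = 705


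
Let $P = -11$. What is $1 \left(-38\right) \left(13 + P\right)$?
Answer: $-76$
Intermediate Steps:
$1 \left(-38\right) \left(13 + P\right) = 1 \left(-38\right) \left(13 - 11\right) = \left(-38\right) 2 = -76$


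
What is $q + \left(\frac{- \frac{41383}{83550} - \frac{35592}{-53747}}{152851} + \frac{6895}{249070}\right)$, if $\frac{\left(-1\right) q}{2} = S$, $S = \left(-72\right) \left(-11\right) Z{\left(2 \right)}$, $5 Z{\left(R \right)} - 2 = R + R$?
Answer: $- \frac{16247647560679831911721}{8547918877255327725} \approx -1900.8$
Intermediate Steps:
$Z{\left(R \right)} = \frac{2}{5} + \frac{2 R}{5}$ ($Z{\left(R \right)} = \frac{2}{5} + \frac{R + R}{5} = \frac{2}{5} + \frac{2 R}{5}$)
$S = \frac{4752}{5}$ ($S = \left(-72\right) \left(-11\right) \left(\frac{2}{5} + \frac{2}{5} \cdot 2\right) = 792 \left(\frac{2}{5} + \frac{4}{5}\right) = 792 \cdot \frac{6}{5} = \frac{4752}{5} \approx 950.4$)
$q = - \frac{9504}{5}$ ($q = \left(-2\right) \frac{4752}{5} = - \frac{9504}{5} \approx -1900.8$)
$q + \left(\frac{- \frac{41383}{83550} - \frac{35592}{-53747}}{152851} + \frac{6895}{249070}\right) = - \frac{9504}{5} + \left(\frac{- \frac{41383}{83550} - \frac{35592}{-53747}}{152851} + \frac{6895}{249070}\right) = - \frac{9504}{5} + \left(\left(\left(-41383\right) \frac{1}{83550} - - \frac{35592}{53747}\right) \frac{1}{152851} + 6895 \cdot \frac{1}{249070}\right) = - \frac{9504}{5} + \left(\left(- \frac{41383}{83550} + \frac{35592}{53747}\right) \frac{1}{152851} + \frac{1379}{49814}\right) = - \frac{9504}{5} + \left(\frac{749499499}{4490561850} \cdot \frac{1}{152851} + \frac{1379}{49814}\right) = - \frac{9504}{5} + \left(\frac{749499499}{686386869334350} + \frac{1379}{49814}\right) = - \frac{9504}{5} + \frac{236641207095027959}{8547918877255327725} = - \frac{16247647560679831911721}{8547918877255327725}$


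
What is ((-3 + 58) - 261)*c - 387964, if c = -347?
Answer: -316482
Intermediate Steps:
((-3 + 58) - 261)*c - 387964 = ((-3 + 58) - 261)*(-347) - 387964 = (55 - 261)*(-347) - 387964 = -206*(-347) - 387964 = 71482 - 387964 = -316482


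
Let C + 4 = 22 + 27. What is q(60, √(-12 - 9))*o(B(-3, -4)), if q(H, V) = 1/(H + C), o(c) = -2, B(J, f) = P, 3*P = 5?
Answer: -2/105 ≈ -0.019048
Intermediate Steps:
P = 5/3 (P = (⅓)*5 = 5/3 ≈ 1.6667)
B(J, f) = 5/3
C = 45 (C = -4 + (22 + 27) = -4 + 49 = 45)
q(H, V) = 1/(45 + H) (q(H, V) = 1/(H + 45) = 1/(45 + H))
q(60, √(-12 - 9))*o(B(-3, -4)) = -2/(45 + 60) = -2/105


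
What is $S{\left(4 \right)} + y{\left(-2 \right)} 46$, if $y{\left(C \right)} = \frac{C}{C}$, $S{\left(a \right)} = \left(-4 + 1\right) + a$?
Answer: $47$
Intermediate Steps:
$S{\left(a \right)} = -3 + a$
$y{\left(C \right)} = 1$
$S{\left(4 \right)} + y{\left(-2 \right)} 46 = \left(-3 + 4\right) + 1 \cdot 46 = 1 + 46 = 47$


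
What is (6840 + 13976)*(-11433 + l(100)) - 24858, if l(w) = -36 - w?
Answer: -240845162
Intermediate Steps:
(6840 + 13976)*(-11433 + l(100)) - 24858 = (6840 + 13976)*(-11433 + (-36 - 1*100)) - 24858 = 20816*(-11433 + (-36 - 100)) - 24858 = 20816*(-11433 - 136) - 24858 = 20816*(-11569) - 24858 = -240820304 - 24858 = -240845162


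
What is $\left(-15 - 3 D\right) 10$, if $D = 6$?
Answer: $-330$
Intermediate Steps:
$\left(-15 - 3 D\right) 10 = \left(-15 - 18\right) 10 = \left(-33\right) 10 = -330$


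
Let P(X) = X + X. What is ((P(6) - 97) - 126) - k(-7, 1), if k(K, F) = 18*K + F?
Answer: -86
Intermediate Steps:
k(K, F) = F + 18*K
P(X) = 2*X
((P(6) - 97) - 126) - k(-7, 1) = ((2*6 - 97) - 126) - (1 + 18*(-7)) = ((12 - 97) - 126) - (1 - 126) = (-85 - 126) - 1*(-125) = -211 + 125 = -86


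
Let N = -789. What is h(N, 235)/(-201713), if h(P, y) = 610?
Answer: -610/201713 ≈ -0.0030241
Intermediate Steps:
h(N, 235)/(-201713) = 610/(-201713) = 610*(-1/201713) = -610/201713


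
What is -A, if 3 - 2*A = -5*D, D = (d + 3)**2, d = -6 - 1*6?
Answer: -204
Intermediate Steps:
d = -12 (d = -6 - 6 = -12)
D = 81 (D = (-12 + 3)**2 = (-9)**2 = 81)
A = 204 (A = 3/2 - (-5)*81/2 = 3/2 - 1/2*(-405) = 3/2 + 405/2 = 204)
-A = -1*204 = -204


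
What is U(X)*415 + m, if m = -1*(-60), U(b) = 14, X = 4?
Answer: 5870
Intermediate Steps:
m = 60
U(X)*415 + m = 14*415 + 60 = 5810 + 60 = 5870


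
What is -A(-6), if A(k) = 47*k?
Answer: 282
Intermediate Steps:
-A(-6) = -47*(-6) = -1*(-282) = 282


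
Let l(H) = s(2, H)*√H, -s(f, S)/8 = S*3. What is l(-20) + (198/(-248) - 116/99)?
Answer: -24185/12276 + 960*I*√5 ≈ -1.9701 + 2146.6*I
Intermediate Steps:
s(f, S) = -24*S (s(f, S) = -8*S*3 = -24*S)
l(H) = -24*H^(3/2) (l(H) = (-24*H)*√H = -24*H^(3/2))
l(-20) + (198/(-248) - 116/99) = -(-960)*I*√5 + (198/(-248) - 116/99) = -(-960)*I*√5 + (198*(-1/248) - 116*1/99) = 960*I*√5 + (-99/124 - 116/99) = 960*I*√5 - 24185/12276 = -24185/12276 + 960*I*√5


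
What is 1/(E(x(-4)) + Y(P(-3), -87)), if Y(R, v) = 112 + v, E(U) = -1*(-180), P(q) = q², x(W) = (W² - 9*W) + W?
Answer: 1/205 ≈ 0.0048781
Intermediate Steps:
x(W) = W² - 8*W
E(U) = 180
1/(E(x(-4)) + Y(P(-3), -87)) = 1/(180 + (112 - 87)) = 1/(180 + 25) = 1/205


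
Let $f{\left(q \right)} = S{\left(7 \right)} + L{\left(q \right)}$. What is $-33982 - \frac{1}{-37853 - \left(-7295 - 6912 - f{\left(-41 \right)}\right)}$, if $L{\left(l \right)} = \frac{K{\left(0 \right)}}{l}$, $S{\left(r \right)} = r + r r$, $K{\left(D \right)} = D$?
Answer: $- \frac{801635379}{23590} \approx -33982.0$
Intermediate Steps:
$S{\left(r \right)} = r + r^{2}$
$L{\left(l \right)} = 0$ ($L{\left(l \right)} = \frac{0}{l} = 0$)
$f{\left(q \right)} = 56$ ($f{\left(q \right)} = 7 \left(1 + 7\right) + 0 = 7 \cdot 8 + 0 = 56 + 0 = 56$)
$-33982 - \frac{1}{-37853 - \left(-7295 - 6912 - f{\left(-41 \right)}\right)} = -33982 - \frac{1}{-37853 + \left(56 - \left(-7295 - 6912\right)\right)} = -33982 - \frac{1}{-37853 + \left(56 - -14207\right)} = -33982 - \frac{1}{-37853 + \left(56 + 14207\right)} = -33982 - \frac{1}{-37853 + 14263} = -33982 - \frac{1}{-23590} = -33982 - - \frac{1}{23590} = -33982 + \frac{1}{23590} = - \frac{801635379}{23590}$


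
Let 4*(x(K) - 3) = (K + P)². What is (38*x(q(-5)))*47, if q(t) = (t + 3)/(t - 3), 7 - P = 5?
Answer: 243789/32 ≈ 7618.4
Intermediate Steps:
P = 2 (P = 7 - 1*5 = 7 - 5 = 2)
q(t) = (3 + t)/(-3 + t)
x(K) = 3 + (2 + K)²/4 (x(K) = 3 + (K + 2)²/4 = 3 + (2 + K)²/4)
(38*x(q(-5)))*47 = (38*(3 + (2 + (3 - 5)/(-3 - 5))²/4))*47 = (38*(3 + (2 - 2/(-8))²/4))*47 = (38*(3 + (2 - ⅛*(-2))²/4))*47 = (38*(3 + (2 + ¼)²/4))*47 = (38*(3 + (9/4)²/4))*47 = (38*(3 + (¼)*(81/16)))*47 = (38*(3 + 81/64))*47 = (38*(273/64))*47 = (5187/32)*47 = 243789/32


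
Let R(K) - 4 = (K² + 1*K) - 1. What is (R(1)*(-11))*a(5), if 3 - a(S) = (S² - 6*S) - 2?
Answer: -550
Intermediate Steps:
a(S) = 5 - S² + 6*S (a(S) = 3 - ((S² - 6*S) - 2) = 3 - (-2 + S² - 6*S) = 3 + (2 - S² + 6*S) = 5 - S² + 6*S)
R(K) = 3 + K + K² (R(K) = 4 + ((K² + 1*K) - 1) = 4 + ((K² + K) - 1) = 4 + ((K + K²) - 1) = 4 + (-1 + K + K²) = 3 + K + K²)
(R(1)*(-11))*a(5) = ((3 + 1 + 1²)*(-11))*(5 - 1*5² + 6*5) = ((3 + 1 + 1)*(-11))*(5 - 1*25 + 30) = (5*(-11))*(5 - 25 + 30) = -55*10 = -550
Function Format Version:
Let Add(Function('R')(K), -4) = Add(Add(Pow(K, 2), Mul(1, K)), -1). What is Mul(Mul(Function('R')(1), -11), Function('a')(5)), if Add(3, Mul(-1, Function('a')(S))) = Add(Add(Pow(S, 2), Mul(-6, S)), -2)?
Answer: -550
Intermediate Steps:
Function('a')(S) = Add(5, Mul(-1, Pow(S, 2)), Mul(6, S)) (Function('a')(S) = Add(3, Mul(-1, Add(Add(Pow(S, 2), Mul(-6, S)), -2))) = Add(3, Mul(-1, Add(-2, Pow(S, 2), Mul(-6, S)))) = Add(3, Add(2, Mul(-1, Pow(S, 2)), Mul(6, S))) = Add(5, Mul(-1, Pow(S, 2)), Mul(6, S)))
Function('R')(K) = Add(3, K, Pow(K, 2)) (Function('R')(K) = Add(4, Add(Add(Pow(K, 2), Mul(1, K)), -1)) = Add(4, Add(Add(Pow(K, 2), K), -1)) = Add(4, Add(Add(K, Pow(K, 2)), -1)) = Add(4, Add(-1, K, Pow(K, 2))) = Add(3, K, Pow(K, 2)))
Mul(Mul(Function('R')(1), -11), Function('a')(5)) = Mul(Mul(Add(3, 1, Pow(1, 2)), -11), Add(5, Mul(-1, Pow(5, 2)), Mul(6, 5))) = Mul(Mul(Add(3, 1, 1), -11), Add(5, Mul(-1, 25), 30)) = Mul(Mul(5, -11), Add(5, -25, 30)) = Mul(-55, 10) = -550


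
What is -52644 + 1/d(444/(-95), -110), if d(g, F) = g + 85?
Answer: -401726269/7631 ≈ -52644.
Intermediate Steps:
d(g, F) = 85 + g
-52644 + 1/d(444/(-95), -110) = -52644 + 1/(85 + 444/(-95)) = -52644 + 1/(85 + 444*(-1/95)) = -52644 + 1/(85 - 444/95) = -52644 + 1/(7631/95) = -52644 + 95/7631 = -401726269/7631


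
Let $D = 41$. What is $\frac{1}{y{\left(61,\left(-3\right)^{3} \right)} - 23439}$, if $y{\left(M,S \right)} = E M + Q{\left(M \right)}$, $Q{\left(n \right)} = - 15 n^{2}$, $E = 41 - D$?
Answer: $- \frac{1}{79254} \approx -1.2618 \cdot 10^{-5}$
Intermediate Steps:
$E = 0$ ($E = 41 - 41 = 0$)
$y{\left(M,S \right)} = - 15 M^{2}$ ($y{\left(M,S \right)} = 0 M - 15 M^{2} = 0 - 15 M^{2} = - 15 M^{2}$)
$\frac{1}{y{\left(61,\left(-3\right)^{3} \right)} - 23439} = \frac{1}{- 15 \cdot 61^{2} - 23439} = \frac{1}{\left(-15\right) 3721 - 23439} = \frac{1}{-55815 - 23439} = \frac{1}{-79254} = - \frac{1}{79254}$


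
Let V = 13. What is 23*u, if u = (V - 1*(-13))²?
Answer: 15548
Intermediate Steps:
u = 676 (u = (13 - 1*(-13))² = (13 + 13)² = 26² = 676)
23*u = 23*676 = 15548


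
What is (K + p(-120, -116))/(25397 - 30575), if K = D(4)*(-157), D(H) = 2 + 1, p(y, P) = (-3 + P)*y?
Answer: -4603/1726 ≈ -2.6669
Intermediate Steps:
p(y, P) = y*(-3 + P)
D(H) = 3
K = -471 (K = 3*(-157) = -471)
(K + p(-120, -116))/(25397 - 30575) = (-471 - 120*(-3 - 116))/(25397 - 30575) = (-471 - 120*(-119))/(-5178) = (-471 + 14280)*(-1/5178) = 13809*(-1/5178) = -4603/1726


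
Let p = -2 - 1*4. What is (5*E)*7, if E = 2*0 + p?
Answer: -210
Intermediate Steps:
p = -6 (p = -2 - 4 = -6)
E = -6 (E = 2*0 - 6 = 0 - 6 = -6)
(5*E)*7 = (5*(-6))*7 = -30*7 = -210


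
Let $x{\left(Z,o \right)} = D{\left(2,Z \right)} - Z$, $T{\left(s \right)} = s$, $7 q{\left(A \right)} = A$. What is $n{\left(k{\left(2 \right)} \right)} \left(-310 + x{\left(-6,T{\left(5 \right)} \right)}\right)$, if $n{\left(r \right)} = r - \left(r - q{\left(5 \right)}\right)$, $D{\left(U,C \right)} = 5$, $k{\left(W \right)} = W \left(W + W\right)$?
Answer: $- \frac{1495}{7} \approx -213.57$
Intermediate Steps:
$q{\left(A \right)} = \frac{A}{7}$
$k{\left(W \right)} = 2 W^{2}$ ($k{\left(W \right)} = W 2 W = 2 W^{2}$)
$n{\left(r \right)} = \frac{5}{7}$ ($n{\left(r \right)} = r - \left(- \frac{5}{7} + r\right) = \frac{5}{7}$)
$x{\left(Z,o \right)} = 5 - Z$
$n{\left(k{\left(2 \right)} \right)} \left(-310 + x{\left(-6,T{\left(5 \right)} \right)}\right) = \frac{5 \left(-310 + \left(5 - -6\right)\right)}{7} = \frac{5 \left(-310 + \left(5 + 6\right)\right)}{7} = \frac{5 \left(-310 + 11\right)}{7} = \frac{5}{7} \left(-299\right) = - \frac{1495}{7}$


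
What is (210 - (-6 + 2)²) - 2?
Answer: 192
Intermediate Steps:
(210 - (-6 + 2)²) - 2 = (210 - 1*(-4)²) - 2 = (210 - 1*16) - 2 = (210 - 16) - 2 = 194 - 2 = 192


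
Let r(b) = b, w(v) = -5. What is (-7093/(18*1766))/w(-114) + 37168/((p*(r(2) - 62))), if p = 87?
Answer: -32613647/4609260 ≈ -7.0757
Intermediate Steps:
(-7093/(18*1766))/w(-114) + 37168/((p*(r(2) - 62))) = -7093/(18*1766)/(-5) + 37168/((87*(2 - 62))) = -7093/31788*(-1/5) + 37168/((87*(-60))) = -7093*1/31788*(-1/5) + 37168/(-5220) = -7093/31788*(-1/5) + 37168*(-1/5220) = 7093/158940 - 9292/1305 = -32613647/4609260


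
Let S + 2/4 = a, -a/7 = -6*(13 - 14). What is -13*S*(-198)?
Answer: -109395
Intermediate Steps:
a = -42 (a = -(-42)*(13 - 14) = -(-42)*(-1) = -7*6 = -42)
S = -85/2 (S = -½ - 42 = -85/2 ≈ -42.500)
-13*S*(-198) = -13*(-85/2)*(-198) = (1105/2)*(-198) = -109395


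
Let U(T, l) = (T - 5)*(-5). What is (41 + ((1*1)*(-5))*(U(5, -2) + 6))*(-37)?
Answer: -407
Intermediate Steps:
U(T, l) = 25 - 5*T (U(T, l) = (-5 + T)*(-5) = 25 - 5*T)
(41 + ((1*1)*(-5))*(U(5, -2) + 6))*(-37) = (41 + ((1*1)*(-5))*((25 - 5*5) + 6))*(-37) = (41 + (1*(-5))*((25 - 25) + 6))*(-37) = (41 - 5*(0 + 6))*(-37) = (41 - 5*6)*(-37) = (41 - 30)*(-37) = 11*(-37) = -407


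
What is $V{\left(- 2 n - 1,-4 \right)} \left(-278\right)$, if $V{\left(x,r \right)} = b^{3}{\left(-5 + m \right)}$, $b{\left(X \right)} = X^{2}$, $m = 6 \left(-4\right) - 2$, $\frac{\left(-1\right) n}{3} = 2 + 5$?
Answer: $-246726023318$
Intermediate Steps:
$n = -21$ ($n = - 3 \left(2 + 5\right) = \left(-3\right) 7 = -21$)
$m = -26$ ($m = -24 - 2 = -26$)
$V{\left(x,r \right)} = 887503681$ ($V{\left(x,r \right)} = \left(\left(-5 - 26\right)^{2}\right)^{3} = \left(\left(-31\right)^{2}\right)^{3} = 961^{3} = 887503681$)
$V{\left(- 2 n - 1,-4 \right)} \left(-278\right) = 887503681 \left(-278\right) = -246726023318$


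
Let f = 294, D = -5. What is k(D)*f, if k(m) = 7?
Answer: 2058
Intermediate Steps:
k(D)*f = 7*294 = 2058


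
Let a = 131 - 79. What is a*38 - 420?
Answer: 1556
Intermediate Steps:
a = 52
a*38 - 420 = 52*38 - 420 = 1976 - 420 = 1556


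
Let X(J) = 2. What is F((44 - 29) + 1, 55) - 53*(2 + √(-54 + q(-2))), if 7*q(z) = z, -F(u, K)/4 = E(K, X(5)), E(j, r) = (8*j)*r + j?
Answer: -3846 - 106*I*√665/7 ≈ -3846.0 - 390.5*I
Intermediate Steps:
E(j, r) = j + 8*j*r (E(j, r) = 8*j*r + j = j + 8*j*r)
F(u, K) = -68*K (F(u, K) = -4*K*(1 + 8*2) = -4*K*(1 + 16) = -4*K*17 = -68*K)
q(z) = z/7
F((44 - 29) + 1, 55) - 53*(2 + √(-54 + q(-2))) = -68*55 - 53*(2 + √(-54 + (⅐)*(-2))) = -3740 - 53*(2 + √(-54 - 2/7)) = -3740 - 53*(2 + √(-380/7)) = -3740 - 53*(2 + 2*I*√665/7) = -3740 + (-106 - 106*I*√665/7) = -3846 - 106*I*√665/7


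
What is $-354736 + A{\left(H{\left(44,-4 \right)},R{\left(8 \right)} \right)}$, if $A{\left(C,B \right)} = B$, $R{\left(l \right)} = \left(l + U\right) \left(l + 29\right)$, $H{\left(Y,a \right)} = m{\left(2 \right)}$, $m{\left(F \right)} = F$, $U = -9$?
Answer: $-354773$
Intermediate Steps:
$H{\left(Y,a \right)} = 2$
$R{\left(l \right)} = \left(-9 + l\right) \left(29 + l\right)$ ($R{\left(l \right)} = \left(l - 9\right) \left(l + 29\right) = \left(-9 + l\right) \left(29 + l\right)$)
$-354736 + A{\left(H{\left(44,-4 \right)},R{\left(8 \right)} \right)} = -354736 + \left(-261 + 8^{2} + 20 \cdot 8\right) = -354736 + \left(-261 + 64 + 160\right) = -354736 - 37 = -354773$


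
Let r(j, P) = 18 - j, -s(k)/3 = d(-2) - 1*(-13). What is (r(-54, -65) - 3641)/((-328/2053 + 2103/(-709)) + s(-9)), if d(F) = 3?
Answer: 5194954313/74417707 ≈ 69.808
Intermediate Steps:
s(k) = -48 (s(k) = -3*(3 - 1*(-13)) = -3*(3 + 13) = -3*16 = -48)
(r(-54, -65) - 3641)/((-328/2053 + 2103/(-709)) + s(-9)) = ((18 - 1*(-54)) - 3641)/((-328/2053 + 2103/(-709)) - 48) = ((18 + 54) - 3641)/((-328*1/2053 + 2103*(-1/709)) - 48) = (72 - 3641)/((-328/2053 - 2103/709) - 48) = -3569/(-4550011/1455577 - 48) = -3569/(-74417707/1455577) = -3569*(-1455577/74417707) = 5194954313/74417707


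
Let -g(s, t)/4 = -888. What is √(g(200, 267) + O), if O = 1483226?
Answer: √1486778 ≈ 1219.3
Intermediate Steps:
g(s, t) = 3552 (g(s, t) = -4*(-888) = 3552)
√(g(200, 267) + O) = √(3552 + 1483226) = √1486778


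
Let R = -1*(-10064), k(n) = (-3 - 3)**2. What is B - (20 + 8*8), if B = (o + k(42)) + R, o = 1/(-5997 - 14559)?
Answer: 205888895/20556 ≈ 10016.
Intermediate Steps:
k(n) = 36 (k(n) = (-6)**2 = 36)
R = 10064
o = -1/20556 (o = 1/(-20556) = -1/20556 ≈ -4.8648e-5)
B = 207615599/20556 (B = (-1/20556 + 36) + 10064 = 740015/20556 + 10064 = 207615599/20556 ≈ 10100.)
B - (20 + 8*8) = 207615599/20556 - (20 + 8*8) = 207615599/20556 - (20 + 64) = 207615599/20556 - 1*84 = 207615599/20556 - 84 = 205888895/20556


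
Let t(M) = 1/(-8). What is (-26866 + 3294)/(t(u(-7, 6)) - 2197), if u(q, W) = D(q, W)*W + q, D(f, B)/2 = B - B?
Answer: 188576/17577 ≈ 10.729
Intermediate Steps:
D(f, B) = 0 (D(f, B) = 2*(B - B) = 2*0 = 0)
u(q, W) = q (u(q, W) = 0*W + q = 0 + q = q)
t(M) = -1/8
(-26866 + 3294)/(t(u(-7, 6)) - 2197) = (-26866 + 3294)/(-1/8 - 2197) = -23572/(-17577/8) = -23572*(-8/17577) = 188576/17577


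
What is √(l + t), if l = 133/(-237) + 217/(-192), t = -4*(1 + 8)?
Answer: I*√135493611/1896 ≈ 6.1393*I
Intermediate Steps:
t = -36 (t = -4*9 = -36)
l = -25655/15168 (l = 133*(-1/237) + 217*(-1/192) = -133/237 - 217/192 = -25655/15168 ≈ -1.6914)
√(l + t) = √(-25655/15168 - 36) = √(-571703/15168) = I*√135493611/1896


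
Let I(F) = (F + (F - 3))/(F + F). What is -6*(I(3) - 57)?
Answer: 339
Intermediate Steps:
I(F) = (-3 + 2*F)/(2*F) (I(F) = (F + (-3 + F))/((2*F)) = (-3 + 2*F)*(1/(2*F)) = (-3 + 2*F)/(2*F))
-6*(I(3) - 57) = -6*((-3/2 + 3)/3 - 57) = -6*((⅓)*(3/2) - 57) = -6*(½ - 57) = -6*(-113/2) = 339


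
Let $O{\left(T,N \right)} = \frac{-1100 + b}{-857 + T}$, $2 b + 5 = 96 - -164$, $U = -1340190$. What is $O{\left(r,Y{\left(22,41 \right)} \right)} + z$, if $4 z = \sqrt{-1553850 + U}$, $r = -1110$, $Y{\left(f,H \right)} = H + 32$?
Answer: $\frac{1945}{3934} + \frac{3 i \sqrt{80390}}{2} \approx 0.49441 + 425.3 i$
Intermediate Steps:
$Y{\left(f,H \right)} = 32 + H$
$b = \frac{255}{2}$ ($b = - \frac{5}{2} + \frac{96 - -164}{2} = - \frac{5}{2} + \frac{96 + 164}{2} = - \frac{5}{2} + \frac{1}{2} \cdot 260 = - \frac{5}{2} + 130 = \frac{255}{2} \approx 127.5$)
$z = \frac{3 i \sqrt{80390}}{2}$ ($z = \frac{\sqrt{-1553850 - 1340190}}{4} = \frac{\sqrt{-2894040}}{4} = \frac{6 i \sqrt{80390}}{4} = \frac{3 i \sqrt{80390}}{2} \approx 425.3 i$)
$O{\left(T,N \right)} = - \frac{1945}{2 \left(-857 + T\right)}$ ($O{\left(T,N \right)} = \frac{-1100 + \frac{255}{2}}{-857 + T} = - \frac{1945}{2 \left(-857 + T\right)}$)
$O{\left(r,Y{\left(22,41 \right)} \right)} + z = - \frac{1945}{-1714 + 2 \left(-1110\right)} + \frac{3 i \sqrt{80390}}{2} = - \frac{1945}{-1714 - 2220} + \frac{3 i \sqrt{80390}}{2} = - \frac{1945}{-3934} + \frac{3 i \sqrt{80390}}{2} = \left(-1945\right) \left(- \frac{1}{3934}\right) + \frac{3 i \sqrt{80390}}{2} = \frac{1945}{3934} + \frac{3 i \sqrt{80390}}{2}$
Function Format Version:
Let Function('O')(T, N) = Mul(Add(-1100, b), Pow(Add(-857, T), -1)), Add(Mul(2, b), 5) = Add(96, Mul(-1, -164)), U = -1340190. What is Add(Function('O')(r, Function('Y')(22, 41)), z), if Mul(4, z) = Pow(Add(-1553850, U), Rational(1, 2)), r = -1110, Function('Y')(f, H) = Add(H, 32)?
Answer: Add(Rational(1945, 3934), Mul(Rational(3, 2), I, Pow(80390, Rational(1, 2)))) ≈ Add(0.49441, Mul(425.30, I))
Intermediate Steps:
Function('Y')(f, H) = Add(32, H)
b = Rational(255, 2) (b = Add(Rational(-5, 2), Mul(Rational(1, 2), Add(96, Mul(-1, -164)))) = Add(Rational(-5, 2), Mul(Rational(1, 2), Add(96, 164))) = Add(Rational(-5, 2), Mul(Rational(1, 2), 260)) = Add(Rational(-5, 2), 130) = Rational(255, 2) ≈ 127.50)
z = Mul(Rational(3, 2), I, Pow(80390, Rational(1, 2))) (z = Mul(Rational(1, 4), Pow(Add(-1553850, -1340190), Rational(1, 2))) = Mul(Rational(1, 4), Pow(-2894040, Rational(1, 2))) = Mul(Rational(1, 4), Mul(6, I, Pow(80390, Rational(1, 2)))) = Mul(Rational(3, 2), I, Pow(80390, Rational(1, 2))) ≈ Mul(425.30, I))
Function('O')(T, N) = Mul(Rational(-1945, 2), Pow(Add(-857, T), -1)) (Function('O')(T, N) = Mul(Add(-1100, Rational(255, 2)), Pow(Add(-857, T), -1)) = Mul(Rational(-1945, 2), Pow(Add(-857, T), -1)))
Add(Function('O')(r, Function('Y')(22, 41)), z) = Add(Mul(-1945, Pow(Add(-1714, Mul(2, -1110)), -1)), Mul(Rational(3, 2), I, Pow(80390, Rational(1, 2)))) = Add(Mul(-1945, Pow(Add(-1714, -2220), -1)), Mul(Rational(3, 2), I, Pow(80390, Rational(1, 2)))) = Add(Mul(-1945, Pow(-3934, -1)), Mul(Rational(3, 2), I, Pow(80390, Rational(1, 2)))) = Add(Mul(-1945, Rational(-1, 3934)), Mul(Rational(3, 2), I, Pow(80390, Rational(1, 2)))) = Add(Rational(1945, 3934), Mul(Rational(3, 2), I, Pow(80390, Rational(1, 2))))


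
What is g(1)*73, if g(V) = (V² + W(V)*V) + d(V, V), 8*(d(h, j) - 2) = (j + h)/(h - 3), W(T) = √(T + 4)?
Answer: 1679/8 + 73*√5 ≈ 373.11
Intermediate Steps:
W(T) = √(4 + T)
d(h, j) = 2 + (h + j)/(8*(-3 + h)) (d(h, j) = 2 + ((j + h)/(h - 3))/8 = 2 + ((h + j)/(-3 + h))/8 = 2 + (h + j)/(8*(-3 + h)))
g(V) = V² + V*√(4 + V) + (-48 + 18*V)/(8*(-3 + V)) (g(V) = (V² + √(4 + V)*V) + (-48 + V + 17*V)/(8*(-3 + V)) = (V² + V*√(4 + V)) + (-48 + 18*V)/(8*(-3 + V)) = V² + V*√(4 + V) + (-48 + 18*V)/(8*(-3 + V)))
g(1)*73 = ((-6 + (9/4)*1 + 1*(-3 + 1)*(1 + √(4 + 1)))/(-3 + 1))*73 = ((-6 + 9/4 + 1*(-2)*(1 + √5))/(-2))*73 = -(-6 + 9/4 + (-2 - 2*√5))/2*73 = -(-23/4 - 2*√5)/2*73 = (23/8 + √5)*73 = 1679/8 + 73*√5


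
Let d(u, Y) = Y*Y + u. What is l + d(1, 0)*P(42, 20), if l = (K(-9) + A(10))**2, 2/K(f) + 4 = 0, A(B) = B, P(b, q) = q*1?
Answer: 441/4 ≈ 110.25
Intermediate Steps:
P(b, q) = q
K(f) = -1/2 (K(f) = 2/(-4 + 0) = 2/(-4) = 2*(-1/4) = -1/2)
d(u, Y) = u + Y**2 (d(u, Y) = Y**2 + u = u + Y**2)
l = 361/4 (l = (-1/2 + 10)**2 = (19/2)**2 = 361/4 ≈ 90.250)
l + d(1, 0)*P(42, 20) = 361/4 + (1 + 0**2)*20 = 361/4 + (1 + 0)*20 = 361/4 + 1*20 = 361/4 + 20 = 441/4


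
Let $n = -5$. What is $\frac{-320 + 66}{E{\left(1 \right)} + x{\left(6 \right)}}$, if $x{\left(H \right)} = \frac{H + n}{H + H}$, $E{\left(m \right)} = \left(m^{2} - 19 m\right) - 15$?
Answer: $\frac{3048}{395} \approx 7.7165$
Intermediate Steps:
$E{\left(m \right)} = -15 + m^{2} - 19 m$
$x{\left(H \right)} = \frac{-5 + H}{2 H}$ ($x{\left(H \right)} = \frac{H - 5}{H + H} = \frac{-5 + H}{2 H}$)
$\frac{-320 + 66}{E{\left(1 \right)} + x{\left(6 \right)}} = \frac{-320 + 66}{\left(-15 + 1^{2} - 19\right) + \frac{-5 + 6}{2 \cdot 6}} = - \frac{254}{\left(-15 + 1 - 19\right) + \frac{1}{2} \cdot \frac{1}{6} \cdot 1} = - \frac{254}{-33 + \frac{1}{12}} = - \frac{254}{- \frac{395}{12}} = \left(-254\right) \left(- \frac{12}{395}\right) = \frac{3048}{395}$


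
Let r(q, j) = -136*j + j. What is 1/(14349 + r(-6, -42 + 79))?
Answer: 1/9354 ≈ 0.00010691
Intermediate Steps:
r(q, j) = -135*j
1/(14349 + r(-6, -42 + 79)) = 1/(14349 - 135*(-42 + 79)) = 1/(14349 - 135*37) = 1/(14349 - 4995) = 1/9354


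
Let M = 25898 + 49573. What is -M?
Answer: -75471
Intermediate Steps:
M = 75471
-M = -1*75471 = -75471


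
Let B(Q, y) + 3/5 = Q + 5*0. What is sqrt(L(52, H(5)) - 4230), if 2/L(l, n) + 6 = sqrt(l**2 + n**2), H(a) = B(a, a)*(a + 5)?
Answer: sqrt(12691 - 8460*sqrt(290))/sqrt(-3 + 2*sqrt(290)) ≈ 65.038*I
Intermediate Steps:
B(Q, y) = -3/5 + Q (B(Q, y) = -3/5 + (Q + 5*0) = -3/5 + (Q + 0) = -3/5 + Q)
H(a) = (5 + a)*(-3/5 + a) (H(a) = (-3/5 + a)*(a + 5) = (-3/5 + a)*(5 + a) = (5 + a)*(-3/5 + a))
L(l, n) = 2/(-6 + sqrt(l**2 + n**2))
sqrt(L(52, H(5)) - 4230) = sqrt(2/(-6 + sqrt(52**2 + ((-3 + 5*5)*(5 + 5)/5)**2)) - 4230) = sqrt(2/(-6 + sqrt(2704 + ((1/5)*(-3 + 25)*10)**2)) - 4230) = sqrt(2/(-6 + sqrt(2704 + ((1/5)*22*10)**2)) - 4230) = sqrt(2/(-6 + sqrt(2704 + 44**2)) - 4230) = sqrt(2/(-6 + sqrt(2704 + 1936)) - 4230) = sqrt(2/(-6 + sqrt(4640)) - 4230) = sqrt(2/(-6 + 4*sqrt(290)) - 4230) = sqrt(-4230 + 2/(-6 + 4*sqrt(290)))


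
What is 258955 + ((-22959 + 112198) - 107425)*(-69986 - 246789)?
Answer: 5761129105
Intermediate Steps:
258955 + ((-22959 + 112198) - 107425)*(-69986 - 246789) = 258955 + (89239 - 107425)*(-316775) = 258955 - 18186*(-316775) = 258955 + 5760870150 = 5761129105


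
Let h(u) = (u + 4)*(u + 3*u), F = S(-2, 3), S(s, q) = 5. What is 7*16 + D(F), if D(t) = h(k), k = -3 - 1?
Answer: 112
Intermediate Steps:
F = 5
k = -4
h(u) = 4*u*(4 + u) (h(u) = (4 + u)*(4*u) = 4*u*(4 + u))
D(t) = 0 (D(t) = 4*(-4)*(4 - 4) = 4*(-4)*0 = 0)
7*16 + D(F) = 7*16 + 0 = 112 + 0 = 112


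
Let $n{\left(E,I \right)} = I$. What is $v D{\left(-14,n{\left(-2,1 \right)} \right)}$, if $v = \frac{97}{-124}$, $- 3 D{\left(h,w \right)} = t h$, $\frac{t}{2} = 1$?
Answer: $- \frac{679}{93} \approx -7.3011$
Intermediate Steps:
$t = 2$ ($t = 2 \cdot 1 = 2$)
$D{\left(h,w \right)} = - \frac{2 h}{3}$
$v = - \frac{97}{124}$ ($v = 97 \left(- \frac{1}{124}\right) = - \frac{97}{124} \approx -0.78226$)
$v D{\left(-14,n{\left(-2,1 \right)} \right)} = - \frac{97 \left(\left(- \frac{2}{3}\right) \left(-14\right)\right)}{124} = \left(- \frac{97}{124}\right) \frac{28}{3} = - \frac{679}{93}$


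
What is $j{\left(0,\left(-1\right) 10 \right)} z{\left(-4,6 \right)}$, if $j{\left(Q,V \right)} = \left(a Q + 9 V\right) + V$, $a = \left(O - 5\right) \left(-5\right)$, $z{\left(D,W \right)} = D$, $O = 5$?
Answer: $400$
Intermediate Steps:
$a = 0$ ($a = \left(5 - 5\right) \left(-5\right) = 0 \left(-5\right) = 0$)
$j{\left(Q,V \right)} = 10 V$ ($j{\left(Q,V \right)} = \left(0 Q + 9 V\right) + V = \left(0 + 9 V\right) + V = 9 V + V = 10 V$)
$j{\left(0,\left(-1\right) 10 \right)} z{\left(-4,6 \right)} = 10 \left(\left(-1\right) 10\right) \left(-4\right) = 10 \left(-10\right) \left(-4\right) = \left(-100\right) \left(-4\right) = 400$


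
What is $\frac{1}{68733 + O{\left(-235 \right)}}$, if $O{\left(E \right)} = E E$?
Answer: $\frac{1}{123958} \approx 8.0672 \cdot 10^{-6}$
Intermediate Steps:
$O{\left(E \right)} = E^{2}$
$\frac{1}{68733 + O{\left(-235 \right)}} = \frac{1}{68733 + \left(-235\right)^{2}} = \frac{1}{68733 + 55225} = \frac{1}{123958}$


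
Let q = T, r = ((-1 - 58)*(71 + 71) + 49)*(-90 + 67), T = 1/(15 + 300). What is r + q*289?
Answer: 60343894/315 ≈ 1.9157e+5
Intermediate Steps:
T = 1/315 ≈ 0.0031746
r = 191567 (r = (-59*142 + 49)*(-23) = (-8378 + 49)*(-23) = -8329*(-23) = 191567)
q = 1/315 ≈ 0.0031746
r + q*289 = 191567 + (1/315)*289 = 191567 + 289/315 = 60343894/315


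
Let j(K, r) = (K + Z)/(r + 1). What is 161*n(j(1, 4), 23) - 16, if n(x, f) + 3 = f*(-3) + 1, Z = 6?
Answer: -11447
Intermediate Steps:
j(K, r) = (6 + K)/(1 + r) (j(K, r) = (K + 6)/(r + 1) = (6 + K)/(1 + r))
n(x, f) = -2 - 3*f (n(x, f) = -3 + (f*(-3) + 1) = -3 + (-3*f + 1) = -3 + (1 - 3*f) = -2 - 3*f)
161*n(j(1, 4), 23) - 16 = 161*(-2 - 3*23) - 16 = 161*(-2 - 69) - 16 = 161*(-71) - 16 = -11431 - 16 = -11447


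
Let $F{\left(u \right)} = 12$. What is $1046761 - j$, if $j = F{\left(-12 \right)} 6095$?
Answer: $973621$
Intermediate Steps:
$j = 73140$ ($j = 12 \cdot 6095 = 73140$)
$1046761 - j = 1046761 - 73140 = 973621$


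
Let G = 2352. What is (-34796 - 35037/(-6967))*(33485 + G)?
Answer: -8686483662715/6967 ≈ -1.2468e+9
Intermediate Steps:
(-34796 - 35037/(-6967))*(33485 + G) = (-34796 - 35037/(-6967))*(33485 + 2352) = (-34796 - 35037*(-1/6967))*35837 = (-34796 + 35037/6967)*35837 = -242388695/6967*35837 = -8686483662715/6967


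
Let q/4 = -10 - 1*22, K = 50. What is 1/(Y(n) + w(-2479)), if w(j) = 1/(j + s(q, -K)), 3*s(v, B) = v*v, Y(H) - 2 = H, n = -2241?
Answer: -8947/20032330 ≈ -0.00044663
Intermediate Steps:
Y(H) = 2 + H
q = -128 (q = 4*(-10 - 1*22) = 4*(-10 - 22) = 4*(-32) = -128)
s(v, B) = v**2/3 (s(v, B) = (v*v)/3 = v**2/3)
w(j) = 1/(16384/3 + j) (w(j) = 1/(j + (1/3)*(-128)**2) = 1/(j + (1/3)*16384) = 1/(j + 16384/3) = 1/(16384/3 + j))
1/(Y(n) + w(-2479)) = 1/((2 - 2241) + 3/(16384 + 3*(-2479))) = 1/(-2239 + 3/(16384 - 7437)) = 1/(-2239 + 3/8947) = 1/(-20032330/8947) = -8947/20032330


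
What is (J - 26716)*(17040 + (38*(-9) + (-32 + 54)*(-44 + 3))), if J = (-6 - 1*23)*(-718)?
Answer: -93101624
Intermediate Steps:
J = 20822 (J = (-6 - 23)*(-718) = -29*(-718) = 20822)
(J - 26716)*(17040 + (38*(-9) + (-32 + 54)*(-44 + 3))) = (20822 - 26716)*(17040 + (38*(-9) + (-32 + 54)*(-44 + 3))) = -5894*(17040 + (-342 + 22*(-41))) = -5894*(17040 + (-342 - 902)) = -5894*(17040 - 1244) = -5894*15796 = -93101624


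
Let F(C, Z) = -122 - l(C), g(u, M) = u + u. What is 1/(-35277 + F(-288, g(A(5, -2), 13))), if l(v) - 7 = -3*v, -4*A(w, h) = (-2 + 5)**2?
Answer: -1/36270 ≈ -2.7571e-5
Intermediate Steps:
A(w, h) = -9/4 (A(w, h) = -(-2 + 5)**2/4 = -1/4*3**2 = -1/4*9 = -9/4)
g(u, M) = 2*u
l(v) = 7 - 3*v
F(C, Z) = -129 + 3*C (F(C, Z) = -122 - (7 - 3*C) = -122 + (-7 + 3*C) = -129 + 3*C)
1/(-35277 + F(-288, g(A(5, -2), 13))) = 1/(-35277 + (-129 + 3*(-288))) = 1/(-35277 + (-129 - 864)) = 1/(-35277 - 993) = 1/(-36270) = -1/36270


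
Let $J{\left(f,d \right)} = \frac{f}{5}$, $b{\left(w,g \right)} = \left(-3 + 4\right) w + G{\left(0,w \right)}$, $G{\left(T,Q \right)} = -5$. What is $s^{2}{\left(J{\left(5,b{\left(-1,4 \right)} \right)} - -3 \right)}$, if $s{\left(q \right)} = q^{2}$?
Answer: $256$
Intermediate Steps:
$b{\left(w,g \right)} = -5 + w$ ($b{\left(w,g \right)} = \left(-3 + 4\right) w - 5 = 1 w - 5 = w - 5 = -5 + w$)
$J{\left(f,d \right)} = \frac{f}{5}$ ($J{\left(f,d \right)} = f \frac{1}{5} = \frac{f}{5}$)
$s^{2}{\left(J{\left(5,b{\left(-1,4 \right)} \right)} - -3 \right)} = \left(\left(\frac{1}{5} \cdot 5 - -3\right)^{2}\right)^{2} = \left(\left(1 + 3\right)^{2}\right)^{2} = \left(4^{2}\right)^{2} = 16^{2} = 256$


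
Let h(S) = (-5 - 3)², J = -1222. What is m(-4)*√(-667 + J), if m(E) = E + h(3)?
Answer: 60*I*√1889 ≈ 2607.8*I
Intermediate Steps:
h(S) = 64 (h(S) = (-8)² = 64)
m(E) = 64 + E (m(E) = E + 64 = 64 + E)
m(-4)*√(-667 + J) = (64 - 4)*√(-667 - 1222) = 60*√(-1889) = 60*(I*√1889) = 60*I*√1889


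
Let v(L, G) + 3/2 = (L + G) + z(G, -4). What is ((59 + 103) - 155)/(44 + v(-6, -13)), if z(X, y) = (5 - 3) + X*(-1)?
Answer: 2/11 ≈ 0.18182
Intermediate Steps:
z(X, y) = 2 - X
v(L, G) = ½ + L (v(L, G) = -3/2 + ((L + G) + (2 - G)) = -3/2 + ((G + L) + (2 - G)) = -3/2 + (2 + L) = ½ + L)
((59 + 103) - 155)/(44 + v(-6, -13)) = ((59 + 103) - 155)/(44 + (½ - 6)) = (162 - 155)/(44 - 11/2) = 7/(77/2) = 7*(2/77) = 2/11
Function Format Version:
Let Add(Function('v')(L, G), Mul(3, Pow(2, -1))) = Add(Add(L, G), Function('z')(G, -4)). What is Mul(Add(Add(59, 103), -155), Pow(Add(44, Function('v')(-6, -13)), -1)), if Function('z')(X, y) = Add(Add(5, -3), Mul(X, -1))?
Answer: Rational(2, 11) ≈ 0.18182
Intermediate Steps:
Function('z')(X, y) = Add(2, Mul(-1, X))
Function('v')(L, G) = Add(Rational(1, 2), L) (Function('v')(L, G) = Add(Rational(-3, 2), Add(Add(L, G), Add(2, Mul(-1, G)))) = Add(Rational(-3, 2), Add(Add(G, L), Add(2, Mul(-1, G)))) = Add(Rational(-3, 2), Add(2, L)) = Add(Rational(1, 2), L))
Mul(Add(Add(59, 103), -155), Pow(Add(44, Function('v')(-6, -13)), -1)) = Mul(Add(Add(59, 103), -155), Pow(Add(44, Add(Rational(1, 2), -6)), -1)) = Mul(Add(162, -155), Pow(Add(44, Rational(-11, 2)), -1)) = Mul(7, Pow(Rational(77, 2), -1)) = Mul(7, Rational(2, 77)) = Rational(2, 11)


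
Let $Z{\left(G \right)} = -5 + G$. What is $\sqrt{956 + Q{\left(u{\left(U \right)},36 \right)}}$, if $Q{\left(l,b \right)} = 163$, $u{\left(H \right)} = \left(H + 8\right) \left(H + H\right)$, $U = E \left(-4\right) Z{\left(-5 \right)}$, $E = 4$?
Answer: $\sqrt{1119} \approx 33.451$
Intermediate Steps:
$U = 160$ ($U = 4 \left(-4\right) \left(-5 - 5\right) = \left(-16\right) \left(-10\right) = 160$)
$u{\left(H \right)} = 2 H \left(8 + H\right)$ ($u{\left(H \right)} = \left(8 + H\right) 2 H = 2 H \left(8 + H\right)$)
$\sqrt{956 + Q{\left(u{\left(U \right)},36 \right)}} = \sqrt{956 + 163} = \sqrt{1119}$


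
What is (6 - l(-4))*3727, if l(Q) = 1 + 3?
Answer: 7454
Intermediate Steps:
l(Q) = 4
(6 - l(-4))*3727 = (6 - 1*4)*3727 = (6 - 4)*3727 = 2*3727 = 7454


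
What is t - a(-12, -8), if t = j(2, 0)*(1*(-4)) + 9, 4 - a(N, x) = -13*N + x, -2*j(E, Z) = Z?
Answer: 153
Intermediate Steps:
j(E, Z) = -Z/2
a(N, x) = 4 - x + 13*N (a(N, x) = 4 - (-13*N + x) = 4 - (x - 13*N) = 4 + (-x + 13*N) = 4 - x + 13*N)
t = 9 (t = (-½*0)*(1*(-4)) + 9 = 0*(-4) + 9 = 0 + 9 = 9)
t - a(-12, -8) = 9 - (4 - 1*(-8) + 13*(-12)) = 9 - (4 + 8 - 156) = 9 - 1*(-144) = 9 + 144 = 153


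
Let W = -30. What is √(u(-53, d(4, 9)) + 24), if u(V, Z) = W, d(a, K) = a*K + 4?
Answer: I*√6 ≈ 2.4495*I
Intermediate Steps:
d(a, K) = 4 + K*a (d(a, K) = K*a + 4 = 4 + K*a)
u(V, Z) = -30
√(u(-53, d(4, 9)) + 24) = √(-30 + 24) = √(-6) = I*√6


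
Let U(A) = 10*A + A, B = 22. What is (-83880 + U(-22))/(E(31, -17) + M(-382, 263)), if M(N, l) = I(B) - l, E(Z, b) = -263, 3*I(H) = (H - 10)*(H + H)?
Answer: 42061/175 ≈ 240.35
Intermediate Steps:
I(H) = 2*H*(-10 + H)/3 (I(H) = ((H - 10)*(H + H))/3 = ((-10 + H)*(2*H))/3 = (2*H*(-10 + H))/3 = 2*H*(-10 + H)/3)
U(A) = 11*A
M(N, l) = 176 - l (M(N, l) = (⅔)*22*(-10 + 22) - l = (⅔)*22*12 - l = 176 - l)
(-83880 + U(-22))/(E(31, -17) + M(-382, 263)) = (-83880 + 11*(-22))/(-263 + (176 - 1*263)) = (-83880 - 242)/(-263 + (176 - 263)) = -84122/(-263 - 87) = -84122/(-350) = -84122*(-1/350) = 42061/175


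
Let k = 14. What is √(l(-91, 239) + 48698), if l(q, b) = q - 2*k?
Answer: √48579 ≈ 220.41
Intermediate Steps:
l(q, b) = -28 + q (l(q, b) = q - 2*14 = q - 28 = -28 + q)
√(l(-91, 239) + 48698) = √((-28 - 91) + 48698) = √(-119 + 48698) = √48579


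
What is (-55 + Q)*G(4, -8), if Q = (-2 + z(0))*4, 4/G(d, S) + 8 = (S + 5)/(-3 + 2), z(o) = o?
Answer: 252/5 ≈ 50.400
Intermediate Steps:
G(d, S) = 4/(-13 - S) (G(d, S) = 4/(-8 + (S + 5)/(-3 + 2)) = 4/(-8 + (5 + S)/(-1)) = 4/(-8 + (5 + S)*(-1)) = 4/(-8 + (-5 - S)) = 4/(-13 - S))
Q = -8 (Q = (-2 + 0)*4 = -2*4 = -8)
(-55 + Q)*G(4, -8) = (-55 - 8)*(-4/(13 - 8)) = -(-252)/5 = -63*(-⅘) = 252/5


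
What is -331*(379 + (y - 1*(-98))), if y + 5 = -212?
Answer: -86060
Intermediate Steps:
y = -217 (y = -5 - 212 = -217)
-331*(379 + (y - 1*(-98))) = -331*(379 + (-217 - 1*(-98))) = -331*(379 + (-217 + 98)) = -331*(379 - 119) = -331*260 = -86060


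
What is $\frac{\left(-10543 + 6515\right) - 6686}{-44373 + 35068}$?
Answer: $\frac{10714}{9305} \approx 1.1514$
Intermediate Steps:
$\frac{\left(-10543 + 6515\right) - 6686}{-44373 + 35068} = \frac{-4028 - 6686}{-9305} = \left(-10714\right) \left(- \frac{1}{9305}\right) = \frac{10714}{9305}$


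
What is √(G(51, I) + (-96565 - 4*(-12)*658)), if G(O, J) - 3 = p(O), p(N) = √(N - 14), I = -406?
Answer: √(-64978 + √37) ≈ 254.9*I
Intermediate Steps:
p(N) = √(-14 + N)
G(O, J) = 3 + √(-14 + O)
√(G(51, I) + (-96565 - 4*(-12)*658)) = √((3 + √(-14 + 51)) + (-96565 - 4*(-12)*658)) = √((3 + √37) + (-96565 + 48*658)) = √((3 + √37) + (-96565 + 31584)) = √((3 + √37) - 64981) = √(-64978 + √37)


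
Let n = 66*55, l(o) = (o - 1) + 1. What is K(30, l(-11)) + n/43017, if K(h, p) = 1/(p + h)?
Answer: 37329/272441 ≈ 0.13702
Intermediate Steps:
l(o) = o (l(o) = (-1 + o) + 1 = o)
K(h, p) = 1/(h + p)
n = 3630
K(30, l(-11)) + n/43017 = 1/(30 - 11) + 3630/43017 = 1/19 + 3630*(1/43017) = 1/19 + 1210/14339 = 37329/272441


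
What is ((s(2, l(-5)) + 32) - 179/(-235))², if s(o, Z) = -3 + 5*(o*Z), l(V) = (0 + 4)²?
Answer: 1988624836/55225 ≈ 36010.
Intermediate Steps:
l(V) = 16 (l(V) = 4² = 16)
s(o, Z) = -3 + 5*Z*o (s(o, Z) = -3 + 5*(Z*o) = -3 + 5*Z*o)
((s(2, l(-5)) + 32) - 179/(-235))² = (((-3 + 5*16*2) + 32) - 179/(-235))² = (((-3 + 160) + 32) - 179*(-1/235))² = ((157 + 32) + 179/235)² = (189 + 179/235)² = (44594/235)² = 1988624836/55225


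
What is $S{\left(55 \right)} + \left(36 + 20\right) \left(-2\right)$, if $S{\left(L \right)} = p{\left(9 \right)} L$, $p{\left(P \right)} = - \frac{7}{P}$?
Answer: $- \frac{1393}{9} \approx -154.78$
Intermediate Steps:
$S{\left(L \right)} = - \frac{7 L}{9}$ ($S{\left(L \right)} = - \frac{7}{9} L = \left(-7\right) \frac{1}{9} L = - \frac{7 L}{9}$)
$S{\left(55 \right)} + \left(36 + 20\right) \left(-2\right) = \left(- \frac{7}{9}\right) 55 + \left(36 + 20\right) \left(-2\right) = - \frac{385}{9} + 56 \left(-2\right) = - \frac{385}{9} - 112 = - \frac{1393}{9}$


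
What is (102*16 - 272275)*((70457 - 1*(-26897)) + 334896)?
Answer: -116985436750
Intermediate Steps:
(102*16 - 272275)*((70457 - 1*(-26897)) + 334896) = (1632 - 272275)*((70457 + 26897) + 334896) = -270643*(97354 + 334896) = -270643*432250 = -116985436750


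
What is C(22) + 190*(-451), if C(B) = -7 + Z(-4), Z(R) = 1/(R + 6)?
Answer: -171393/2 ≈ -85697.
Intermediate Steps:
Z(R) = 1/(6 + R)
C(B) = -13/2 (C(B) = -7 + 1/(6 - 4) = -7 + 1/2 = -7 + ½ = -13/2)
C(22) + 190*(-451) = -13/2 + 190*(-451) = -13/2 - 85690 = -171393/2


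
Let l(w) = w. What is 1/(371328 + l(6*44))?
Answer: 1/371592 ≈ 2.6911e-6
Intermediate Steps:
1/(371328 + l(6*44)) = 1/(371328 + 6*44) = 1/(371328 + 264) = 1/371592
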